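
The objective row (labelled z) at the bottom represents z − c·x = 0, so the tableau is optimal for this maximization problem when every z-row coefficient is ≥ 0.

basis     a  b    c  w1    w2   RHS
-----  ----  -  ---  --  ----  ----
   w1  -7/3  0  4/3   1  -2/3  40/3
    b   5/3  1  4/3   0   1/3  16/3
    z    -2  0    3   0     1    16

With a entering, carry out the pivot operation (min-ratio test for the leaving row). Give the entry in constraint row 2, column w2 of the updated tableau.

Ratio test on column a — row 1: entry -7/3 ≤ 0; row 2: (16/3)/(5/3) = 16/5. Minimum is 16/5 at row 2 (b leaves); pivot element 5/3.
Divide row 2 by 5/3; eliminate column a from the other rows.
In the new row 2, the w2 entry is the old entry divided by the pivot: (1/3)/(5/3) = 1/5.

1/5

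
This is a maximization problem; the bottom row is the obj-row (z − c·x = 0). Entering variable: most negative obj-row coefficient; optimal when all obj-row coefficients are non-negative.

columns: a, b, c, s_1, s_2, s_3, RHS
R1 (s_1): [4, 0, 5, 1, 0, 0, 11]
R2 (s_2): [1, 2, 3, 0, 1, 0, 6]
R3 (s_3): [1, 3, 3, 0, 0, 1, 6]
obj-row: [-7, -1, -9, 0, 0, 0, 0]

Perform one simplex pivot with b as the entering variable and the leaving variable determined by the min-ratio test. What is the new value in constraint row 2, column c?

Ratio test on column b — row 1: entry 0 ≤ 0; row 2: 6/2 = 3; row 3: 6/3 = 2. Minimum is 2 at row 3 (s_3 leaves); pivot element 3.
Divide row 3 by 3; eliminate column b from the other rows.
Row 2 update in column c: 3 − 2·1 = 1.

1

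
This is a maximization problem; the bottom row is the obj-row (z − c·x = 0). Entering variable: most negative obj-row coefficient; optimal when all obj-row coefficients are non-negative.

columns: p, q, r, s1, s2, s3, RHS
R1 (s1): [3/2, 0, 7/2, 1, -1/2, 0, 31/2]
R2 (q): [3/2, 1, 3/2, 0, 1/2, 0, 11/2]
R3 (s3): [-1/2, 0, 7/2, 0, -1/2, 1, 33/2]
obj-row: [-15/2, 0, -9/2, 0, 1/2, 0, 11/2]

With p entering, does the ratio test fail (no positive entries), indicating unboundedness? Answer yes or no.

no

Column p has positive entries in row(s) 1, 2, so the ratio test bounds it — not unbounded.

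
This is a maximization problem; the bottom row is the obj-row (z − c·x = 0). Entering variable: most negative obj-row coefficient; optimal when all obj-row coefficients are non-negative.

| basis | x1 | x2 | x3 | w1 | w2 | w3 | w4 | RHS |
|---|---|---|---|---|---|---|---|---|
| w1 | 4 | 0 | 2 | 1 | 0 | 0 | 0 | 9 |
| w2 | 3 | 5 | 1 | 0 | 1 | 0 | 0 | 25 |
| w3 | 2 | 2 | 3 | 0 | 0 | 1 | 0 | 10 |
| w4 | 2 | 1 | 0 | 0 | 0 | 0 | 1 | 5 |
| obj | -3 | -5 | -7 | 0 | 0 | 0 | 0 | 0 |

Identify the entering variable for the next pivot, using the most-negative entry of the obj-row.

Negative obj-row entries: x1: -3, x2: -5, x3: -7.
The most negative is -7 in column x3, so x3 enters.

x3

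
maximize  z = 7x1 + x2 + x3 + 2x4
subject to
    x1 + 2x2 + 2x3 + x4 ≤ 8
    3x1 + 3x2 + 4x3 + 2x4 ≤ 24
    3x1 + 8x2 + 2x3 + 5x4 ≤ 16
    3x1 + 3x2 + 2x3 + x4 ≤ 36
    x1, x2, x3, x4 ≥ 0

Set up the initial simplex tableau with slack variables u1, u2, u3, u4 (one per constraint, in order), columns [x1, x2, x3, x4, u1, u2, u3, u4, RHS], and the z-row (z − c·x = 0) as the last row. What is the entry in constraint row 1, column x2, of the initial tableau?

2

Constraint 1 has coefficient 2 on x2.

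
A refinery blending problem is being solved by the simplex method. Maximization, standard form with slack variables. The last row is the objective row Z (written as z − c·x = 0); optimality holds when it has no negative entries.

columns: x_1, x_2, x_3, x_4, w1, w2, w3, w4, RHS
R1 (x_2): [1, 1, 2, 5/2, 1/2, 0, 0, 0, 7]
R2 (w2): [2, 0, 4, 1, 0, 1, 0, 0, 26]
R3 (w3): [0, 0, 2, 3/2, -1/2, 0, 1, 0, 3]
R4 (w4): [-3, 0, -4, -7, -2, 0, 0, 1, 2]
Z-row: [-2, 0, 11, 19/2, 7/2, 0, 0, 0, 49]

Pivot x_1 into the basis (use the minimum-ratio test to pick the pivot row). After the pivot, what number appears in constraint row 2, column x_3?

Ratio test on column x_1 — row 1: 7/1 = 7; row 2: 26/2 = 13; row 3: entry 0 ≤ 0; row 4: entry -3 ≤ 0. Minimum is 7 at row 1 (x_2 leaves); pivot element 1.
Divide row 1 by 1; eliminate column x_1 from the other rows.
Row 2 update in column x_3: 4 − 2·2 = 0.

0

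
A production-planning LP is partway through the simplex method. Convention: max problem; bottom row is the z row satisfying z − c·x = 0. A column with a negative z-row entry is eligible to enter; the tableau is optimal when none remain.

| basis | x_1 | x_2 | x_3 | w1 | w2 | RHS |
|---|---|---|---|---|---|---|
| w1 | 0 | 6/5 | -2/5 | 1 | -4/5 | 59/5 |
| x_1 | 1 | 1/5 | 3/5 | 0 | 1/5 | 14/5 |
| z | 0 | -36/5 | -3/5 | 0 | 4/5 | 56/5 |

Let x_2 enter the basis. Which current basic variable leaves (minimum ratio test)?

w1

Column x_2 entries and ratios — w1: (59/5)/(6/5) = 59/6; x_1: (14/5)/(1/5) = 14.
Smallest ratio is 59/6 in the row of w1, so w1 leaves.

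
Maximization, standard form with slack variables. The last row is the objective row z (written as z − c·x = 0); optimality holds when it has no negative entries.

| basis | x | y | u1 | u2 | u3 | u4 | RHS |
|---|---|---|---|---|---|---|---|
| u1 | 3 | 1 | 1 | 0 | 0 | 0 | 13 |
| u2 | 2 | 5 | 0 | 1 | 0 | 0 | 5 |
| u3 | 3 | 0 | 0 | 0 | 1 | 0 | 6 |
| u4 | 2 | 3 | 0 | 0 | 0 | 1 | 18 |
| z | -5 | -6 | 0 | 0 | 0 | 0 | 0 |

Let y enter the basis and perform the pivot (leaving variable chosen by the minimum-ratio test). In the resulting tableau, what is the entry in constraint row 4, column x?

Ratio test on column y — row 1: 13/1 = 13; row 2: 5/5 = 1; row 3: entry 0 ≤ 0; row 4: 18/3 = 6. Minimum is 1 at row 2 (u2 leaves); pivot element 5.
Divide row 2 by 5; eliminate column y from the other rows.
Row 4 update in column x: 2 − 3·(2/5) = 4/5.

4/5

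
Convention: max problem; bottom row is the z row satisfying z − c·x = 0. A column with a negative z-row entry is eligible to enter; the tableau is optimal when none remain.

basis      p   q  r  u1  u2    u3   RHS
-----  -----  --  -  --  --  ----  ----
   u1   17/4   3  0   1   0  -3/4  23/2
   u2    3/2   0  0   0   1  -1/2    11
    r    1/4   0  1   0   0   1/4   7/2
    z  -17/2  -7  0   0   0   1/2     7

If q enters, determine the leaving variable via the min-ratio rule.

Column q entries and ratios — u1: (23/2)/3 = 23/6; u2: 0 ≤ 0, skip; r: 0 ≤ 0, skip.
Smallest ratio is 23/6 in the row of u1, so u1 leaves.

u1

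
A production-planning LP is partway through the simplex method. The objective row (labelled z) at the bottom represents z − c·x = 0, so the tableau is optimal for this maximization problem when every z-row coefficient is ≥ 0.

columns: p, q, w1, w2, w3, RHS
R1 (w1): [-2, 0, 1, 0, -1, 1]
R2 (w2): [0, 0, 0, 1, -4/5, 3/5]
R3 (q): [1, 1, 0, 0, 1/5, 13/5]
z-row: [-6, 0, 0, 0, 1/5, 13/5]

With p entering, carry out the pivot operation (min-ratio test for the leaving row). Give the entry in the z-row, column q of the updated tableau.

Ratio test on column p — row 1: entry -2 ≤ 0; row 2: entry 0 ≤ 0; row 3: (13/5)/1 = 13/5. Minimum is 13/5 at row 3 (q leaves); pivot element 1.
Divide row 3 by 1; eliminate column p from the other rows.
z-row update in column q: 0 − (-6)·1 = 6.

6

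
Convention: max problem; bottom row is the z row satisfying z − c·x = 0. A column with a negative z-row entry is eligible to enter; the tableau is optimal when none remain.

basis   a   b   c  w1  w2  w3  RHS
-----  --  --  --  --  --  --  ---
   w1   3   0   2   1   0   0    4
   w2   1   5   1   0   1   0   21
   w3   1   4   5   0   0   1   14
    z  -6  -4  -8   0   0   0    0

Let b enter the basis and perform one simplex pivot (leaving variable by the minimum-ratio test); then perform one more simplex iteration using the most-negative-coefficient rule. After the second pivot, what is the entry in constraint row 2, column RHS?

Ratio test on column b — row 1: entry 0 ≤ 0; row 2: 21/5 = 21/5; row 3: 14/4 = 7/2. Minimum is 7/2 at row 3 (w3 leaves); pivot element 4.
Divide row 3 by 4; eliminate column b from the other rows.
Second iteration: most negative z-row entry is -5 in column a, so a enters.
Ratio test on column a — row 1: 4/3 = 4/3; row 2: entry -1/4 ≤ 0; row 3: (7/2)/(1/4) = 14. Minimum is 4/3 at row 1 (w1 leaves); pivot element 3.
Divide row 1 by 3; eliminate column a from the other rows.
After both pivots, the entry at constraint row 2, column RHS is 23/6.

23/6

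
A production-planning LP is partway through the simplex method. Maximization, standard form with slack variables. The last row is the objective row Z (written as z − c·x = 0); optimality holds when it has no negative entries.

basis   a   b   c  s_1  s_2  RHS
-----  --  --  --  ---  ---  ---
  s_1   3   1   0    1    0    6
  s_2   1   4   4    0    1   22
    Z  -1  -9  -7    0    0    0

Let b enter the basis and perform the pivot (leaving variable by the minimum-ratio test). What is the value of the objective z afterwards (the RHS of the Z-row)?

99/2

Ratio test on column b — row 1: 6/1 = 6; row 2: 22/4 = 11/2. Minimum is 11/2 at row 2 (s_2 leaves); pivot element 4.
Pivot on row 2; the Z-row RHS becomes 0 − (-9)·(11/2) = 99/2.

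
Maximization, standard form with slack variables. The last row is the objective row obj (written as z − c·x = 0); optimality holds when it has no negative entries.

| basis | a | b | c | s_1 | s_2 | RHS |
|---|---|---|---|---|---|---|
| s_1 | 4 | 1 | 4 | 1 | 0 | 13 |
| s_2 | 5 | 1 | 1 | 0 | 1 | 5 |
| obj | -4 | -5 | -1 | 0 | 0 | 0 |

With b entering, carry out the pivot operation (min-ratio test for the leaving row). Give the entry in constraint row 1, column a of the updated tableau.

-1

Ratio test on column b — row 1: 13/1 = 13; row 2: 5/1 = 5. Minimum is 5 at row 2 (s_2 leaves); pivot element 1.
Divide row 2 by 1; eliminate column b from the other rows.
Row 1 update in column a: 4 − 1·5 = -1.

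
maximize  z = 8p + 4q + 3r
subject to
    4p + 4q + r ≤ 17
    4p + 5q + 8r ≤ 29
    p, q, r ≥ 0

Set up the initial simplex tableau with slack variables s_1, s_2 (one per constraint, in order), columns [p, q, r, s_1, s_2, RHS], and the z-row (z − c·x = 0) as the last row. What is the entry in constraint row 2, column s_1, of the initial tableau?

0

Slack s_1 belongs to constraint 1; its column is the unit vector e_1, so the entry in row 2 is 0.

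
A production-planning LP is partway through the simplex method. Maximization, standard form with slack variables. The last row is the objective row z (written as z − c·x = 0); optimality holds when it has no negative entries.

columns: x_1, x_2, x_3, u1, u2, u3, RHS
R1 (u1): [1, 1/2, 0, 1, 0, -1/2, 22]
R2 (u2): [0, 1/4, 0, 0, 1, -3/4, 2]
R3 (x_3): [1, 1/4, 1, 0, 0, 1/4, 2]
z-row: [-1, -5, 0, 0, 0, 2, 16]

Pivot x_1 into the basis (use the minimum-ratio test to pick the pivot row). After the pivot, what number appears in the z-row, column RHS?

Ratio test on column x_1 — row 1: 22/1 = 22; row 2: entry 0 ≤ 0; row 3: 2/1 = 2. Minimum is 2 at row 3 (x_3 leaves); pivot element 1.
Divide row 3 by 1; eliminate column x_1 from the other rows.
z-row update in column RHS: 16 − (-1)·2 = 18.

18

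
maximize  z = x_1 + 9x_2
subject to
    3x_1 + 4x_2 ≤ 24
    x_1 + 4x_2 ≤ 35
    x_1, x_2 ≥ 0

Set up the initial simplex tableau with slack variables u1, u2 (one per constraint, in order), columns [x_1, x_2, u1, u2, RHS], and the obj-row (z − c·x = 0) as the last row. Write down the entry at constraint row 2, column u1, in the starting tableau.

Slack u1 belongs to constraint 1; its column is the unit vector e_1, so the entry in row 2 is 0.

0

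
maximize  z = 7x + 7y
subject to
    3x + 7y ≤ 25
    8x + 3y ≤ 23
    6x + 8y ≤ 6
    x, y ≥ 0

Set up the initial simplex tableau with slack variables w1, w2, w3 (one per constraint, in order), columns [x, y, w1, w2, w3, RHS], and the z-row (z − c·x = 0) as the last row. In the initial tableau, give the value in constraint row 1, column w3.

Slack w3 belongs to constraint 3; its column is the unit vector e_3, so the entry in row 1 is 0.

0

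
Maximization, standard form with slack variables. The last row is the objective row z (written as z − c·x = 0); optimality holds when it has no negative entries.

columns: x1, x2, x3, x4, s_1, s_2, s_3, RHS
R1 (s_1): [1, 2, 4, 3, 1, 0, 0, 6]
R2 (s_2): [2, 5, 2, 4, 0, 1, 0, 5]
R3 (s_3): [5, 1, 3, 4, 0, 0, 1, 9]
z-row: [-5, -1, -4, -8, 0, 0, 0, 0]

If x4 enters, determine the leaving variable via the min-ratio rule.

Column x4 entries and ratios — s_1: 6/3 = 2; s_2: 5/4 = 5/4; s_3: 9/4 = 9/4.
Smallest ratio is 5/4 in the row of s_2, so s_2 leaves.

s_2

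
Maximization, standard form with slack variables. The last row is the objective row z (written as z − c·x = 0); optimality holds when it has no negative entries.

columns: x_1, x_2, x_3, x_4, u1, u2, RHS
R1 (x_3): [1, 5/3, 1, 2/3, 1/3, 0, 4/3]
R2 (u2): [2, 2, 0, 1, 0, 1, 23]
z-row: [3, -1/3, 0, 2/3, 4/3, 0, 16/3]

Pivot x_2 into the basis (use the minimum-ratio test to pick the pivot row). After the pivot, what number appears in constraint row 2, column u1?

-2/5

Ratio test on column x_2 — row 1: (4/3)/(5/3) = 4/5; row 2: 23/2 = 23/2. Minimum is 4/5 at row 1 (x_3 leaves); pivot element 5/3.
Divide row 1 by 5/3; eliminate column x_2 from the other rows.
Row 2 update in column u1: 0 − 2·(1/5) = -2/5.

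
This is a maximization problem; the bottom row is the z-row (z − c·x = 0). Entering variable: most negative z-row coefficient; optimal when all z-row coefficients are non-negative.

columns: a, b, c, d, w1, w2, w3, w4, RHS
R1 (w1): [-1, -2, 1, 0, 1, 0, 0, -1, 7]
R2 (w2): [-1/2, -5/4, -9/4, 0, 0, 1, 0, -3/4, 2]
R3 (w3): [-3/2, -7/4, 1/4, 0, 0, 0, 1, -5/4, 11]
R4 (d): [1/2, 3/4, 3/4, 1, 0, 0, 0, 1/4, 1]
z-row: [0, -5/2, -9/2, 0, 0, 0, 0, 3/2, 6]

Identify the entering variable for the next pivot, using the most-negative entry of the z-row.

Negative z-row entries: b: -5/2, c: -9/2.
The most negative is -9/2 in column c, so c enters.

c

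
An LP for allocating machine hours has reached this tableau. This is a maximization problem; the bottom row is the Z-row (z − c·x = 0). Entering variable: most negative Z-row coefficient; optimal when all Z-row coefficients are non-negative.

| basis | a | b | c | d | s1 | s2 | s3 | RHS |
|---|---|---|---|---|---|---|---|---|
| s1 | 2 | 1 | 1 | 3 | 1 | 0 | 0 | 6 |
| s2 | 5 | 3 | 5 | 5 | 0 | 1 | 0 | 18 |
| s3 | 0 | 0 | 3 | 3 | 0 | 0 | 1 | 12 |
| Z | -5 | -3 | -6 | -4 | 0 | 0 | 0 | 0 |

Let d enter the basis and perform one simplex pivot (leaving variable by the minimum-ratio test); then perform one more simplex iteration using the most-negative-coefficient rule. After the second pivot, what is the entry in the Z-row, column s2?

7/5

Ratio test on column d — row 1: 6/3 = 2; row 2: 18/5 = 18/5; row 3: 12/3 = 4. Minimum is 2 at row 1 (s1 leaves); pivot element 3.
Divide row 1 by 3; eliminate column d from the other rows.
Second iteration: most negative Z-row entry is -14/3 in column c, so c enters.
Ratio test on column c — row 1: 2/(1/3) = 6; row 2: 8/(10/3) = 12/5; row 3: 6/2 = 3. Minimum is 12/5 at row 2 (s2 leaves); pivot element 10/3.
Divide row 2 by 10/3; eliminate column c from the other rows.
After both pivots, the entry at the Z-row, column s2 is 7/5.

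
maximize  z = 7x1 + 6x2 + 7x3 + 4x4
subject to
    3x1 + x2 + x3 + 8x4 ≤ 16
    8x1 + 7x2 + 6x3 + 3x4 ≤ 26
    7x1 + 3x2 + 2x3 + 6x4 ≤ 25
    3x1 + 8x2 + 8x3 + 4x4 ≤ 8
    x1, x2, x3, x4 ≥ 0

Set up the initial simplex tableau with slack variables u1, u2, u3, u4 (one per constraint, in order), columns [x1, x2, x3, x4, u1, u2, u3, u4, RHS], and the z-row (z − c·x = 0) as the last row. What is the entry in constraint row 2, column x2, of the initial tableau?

Constraint 2 has coefficient 7 on x2.

7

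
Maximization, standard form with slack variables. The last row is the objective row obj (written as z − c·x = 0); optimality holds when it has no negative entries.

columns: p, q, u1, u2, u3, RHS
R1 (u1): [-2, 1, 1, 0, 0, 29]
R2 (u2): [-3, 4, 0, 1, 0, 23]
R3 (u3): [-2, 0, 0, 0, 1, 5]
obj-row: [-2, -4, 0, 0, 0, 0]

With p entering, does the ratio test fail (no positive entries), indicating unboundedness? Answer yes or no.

Every constraint-row entry in column p is ≤ 0, so increasing p is unbounded.

yes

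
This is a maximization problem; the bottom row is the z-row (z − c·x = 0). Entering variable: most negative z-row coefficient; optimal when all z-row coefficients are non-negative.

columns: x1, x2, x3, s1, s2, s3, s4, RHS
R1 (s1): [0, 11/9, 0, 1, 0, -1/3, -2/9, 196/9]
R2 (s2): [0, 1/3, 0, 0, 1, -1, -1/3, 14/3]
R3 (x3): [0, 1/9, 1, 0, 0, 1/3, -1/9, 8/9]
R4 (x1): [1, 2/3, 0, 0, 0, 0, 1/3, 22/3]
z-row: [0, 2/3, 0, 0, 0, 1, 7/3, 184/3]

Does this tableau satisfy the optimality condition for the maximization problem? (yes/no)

yes

Every z-row coefficient is ≥ 0, so the tableau is optimal.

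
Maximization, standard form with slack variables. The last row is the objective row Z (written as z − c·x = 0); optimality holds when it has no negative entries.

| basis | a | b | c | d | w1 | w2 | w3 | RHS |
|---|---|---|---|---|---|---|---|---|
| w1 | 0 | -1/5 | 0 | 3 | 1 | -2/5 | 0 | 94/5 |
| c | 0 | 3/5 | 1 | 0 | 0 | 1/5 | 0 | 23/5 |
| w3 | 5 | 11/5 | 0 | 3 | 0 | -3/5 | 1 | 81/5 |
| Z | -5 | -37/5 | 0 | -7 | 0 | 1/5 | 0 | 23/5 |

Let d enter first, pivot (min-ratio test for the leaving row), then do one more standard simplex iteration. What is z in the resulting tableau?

Ratio test on column d — row 1: (94/5)/3 = 94/15; row 2: entry 0 ≤ 0; row 3: (81/5)/3 = 27/5. Minimum is 27/5 at row 3 (w3 leaves); pivot element 3.
Pivot on row 3; the Z-row RHS becomes 23/5 − (-7)·(27/5) = 212/5.
Next entering variable (most negative Z-row entry -34/15): b.
Ratio test on column b — row 1: entry -12/5 ≤ 0; row 2: (23/5)/(3/5) = 23/3; row 3: (27/5)/(11/15) = 81/11. Minimum is 81/11 at row 3 (d leaves); pivot element 11/15.
After the second pivot the Z-row RHS is 212/5 − (-34/15)·(81/11) = 650/11.

650/11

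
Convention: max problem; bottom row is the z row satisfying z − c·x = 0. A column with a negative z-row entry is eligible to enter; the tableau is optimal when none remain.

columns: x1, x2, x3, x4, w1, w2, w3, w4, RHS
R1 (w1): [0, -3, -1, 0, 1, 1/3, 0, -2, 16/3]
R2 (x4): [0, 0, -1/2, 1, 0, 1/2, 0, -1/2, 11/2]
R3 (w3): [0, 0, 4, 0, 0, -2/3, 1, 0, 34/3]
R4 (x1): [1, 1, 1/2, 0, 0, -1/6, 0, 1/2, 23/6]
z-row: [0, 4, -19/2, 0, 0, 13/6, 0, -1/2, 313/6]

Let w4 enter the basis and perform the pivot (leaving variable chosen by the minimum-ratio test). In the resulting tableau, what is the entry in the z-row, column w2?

Ratio test on column w4 — row 1: entry -2 ≤ 0; row 2: entry -1/2 ≤ 0; row 3: entry 0 ≤ 0; row 4: (23/6)/(1/2) = 23/3. Minimum is 23/3 at row 4 (x1 leaves); pivot element 1/2.
Divide row 4 by 1/2; eliminate column w4 from the other rows.
z-row update in column w2: 13/6 − (-1/2)·(-1/3) = 2.

2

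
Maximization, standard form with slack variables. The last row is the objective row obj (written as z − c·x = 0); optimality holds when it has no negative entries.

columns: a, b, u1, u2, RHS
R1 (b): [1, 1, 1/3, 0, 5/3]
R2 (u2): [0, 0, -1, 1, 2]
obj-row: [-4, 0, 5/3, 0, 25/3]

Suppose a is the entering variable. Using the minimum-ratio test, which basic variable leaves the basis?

Column a entries and ratios — b: (5/3)/1 = 5/3; u2: 0 ≤ 0, skip.
Smallest ratio is 5/3 in the row of b, so b leaves.

b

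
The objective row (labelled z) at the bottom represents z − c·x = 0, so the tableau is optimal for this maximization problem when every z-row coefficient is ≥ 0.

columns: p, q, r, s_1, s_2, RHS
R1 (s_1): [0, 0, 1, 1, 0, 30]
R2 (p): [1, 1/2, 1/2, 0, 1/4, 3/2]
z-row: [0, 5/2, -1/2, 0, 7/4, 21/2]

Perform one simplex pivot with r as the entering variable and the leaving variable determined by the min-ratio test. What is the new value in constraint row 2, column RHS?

3

Ratio test on column r — row 1: 30/1 = 30; row 2: (3/2)/(1/2) = 3. Minimum is 3 at row 2 (p leaves); pivot element 1/2.
Divide row 2 by 1/2; eliminate column r from the other rows.
In the new row 2, the RHS entry is the old entry divided by the pivot: (3/2)/(1/2) = 3.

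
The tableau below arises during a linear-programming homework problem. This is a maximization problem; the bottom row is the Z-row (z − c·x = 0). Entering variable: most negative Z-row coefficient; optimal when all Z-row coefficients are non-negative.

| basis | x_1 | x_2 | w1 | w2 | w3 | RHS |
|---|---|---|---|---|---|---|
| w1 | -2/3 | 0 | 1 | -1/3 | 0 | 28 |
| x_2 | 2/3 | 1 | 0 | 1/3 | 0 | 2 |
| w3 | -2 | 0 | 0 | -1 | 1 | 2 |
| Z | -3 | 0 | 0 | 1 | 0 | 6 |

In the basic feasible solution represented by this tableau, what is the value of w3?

2

w3 is basic (row 3); its value is the RHS of that row, 2.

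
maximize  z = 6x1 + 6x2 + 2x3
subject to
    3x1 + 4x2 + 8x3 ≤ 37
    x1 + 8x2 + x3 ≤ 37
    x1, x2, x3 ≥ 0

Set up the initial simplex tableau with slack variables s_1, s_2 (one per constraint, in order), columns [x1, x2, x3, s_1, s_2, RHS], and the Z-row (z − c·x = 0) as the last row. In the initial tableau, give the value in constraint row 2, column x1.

Constraint 2 has coefficient 1 on x1.

1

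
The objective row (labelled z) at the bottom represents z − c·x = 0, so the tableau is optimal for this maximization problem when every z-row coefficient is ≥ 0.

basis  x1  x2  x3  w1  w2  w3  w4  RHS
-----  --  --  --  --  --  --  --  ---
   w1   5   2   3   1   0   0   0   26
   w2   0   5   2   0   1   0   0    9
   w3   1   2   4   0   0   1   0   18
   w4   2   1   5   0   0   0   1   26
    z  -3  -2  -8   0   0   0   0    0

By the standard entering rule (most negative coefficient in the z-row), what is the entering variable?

x3

Negative z-row entries: x1: -3, x2: -2, x3: -8.
The most negative is -8 in column x3, so x3 enters.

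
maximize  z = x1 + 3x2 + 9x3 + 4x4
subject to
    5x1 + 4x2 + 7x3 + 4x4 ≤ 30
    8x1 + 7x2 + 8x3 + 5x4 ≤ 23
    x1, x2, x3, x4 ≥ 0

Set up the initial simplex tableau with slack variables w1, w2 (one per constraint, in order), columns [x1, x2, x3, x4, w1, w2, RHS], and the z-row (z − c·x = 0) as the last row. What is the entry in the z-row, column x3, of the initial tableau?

-9

The z-row carries the negated objective coefficients: the x3 entry is -9.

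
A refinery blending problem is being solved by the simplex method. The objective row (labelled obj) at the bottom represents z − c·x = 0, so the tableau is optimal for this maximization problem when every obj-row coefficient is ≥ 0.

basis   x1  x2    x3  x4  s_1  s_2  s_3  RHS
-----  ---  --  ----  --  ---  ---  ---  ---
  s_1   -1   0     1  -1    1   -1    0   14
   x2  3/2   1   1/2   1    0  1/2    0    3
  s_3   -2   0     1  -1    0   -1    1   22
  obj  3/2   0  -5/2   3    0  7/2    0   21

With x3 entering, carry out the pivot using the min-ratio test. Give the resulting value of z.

Ratio test on column x3 — row 1: 14/1 = 14; row 2: 3/(1/2) = 6; row 3: 22/1 = 22. Minimum is 6 at row 2 (x2 leaves); pivot element 1/2.
Pivot on row 2; the obj-row RHS becomes 21 − (-5/2)·6 = 36.

36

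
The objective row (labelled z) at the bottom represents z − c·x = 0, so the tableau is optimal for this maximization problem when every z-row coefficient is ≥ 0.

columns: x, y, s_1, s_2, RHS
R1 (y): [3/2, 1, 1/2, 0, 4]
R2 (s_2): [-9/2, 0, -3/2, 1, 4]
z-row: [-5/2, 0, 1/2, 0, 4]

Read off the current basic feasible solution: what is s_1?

s_1 is not in the basis, so in the current basic feasible solution s_1 = 0.

0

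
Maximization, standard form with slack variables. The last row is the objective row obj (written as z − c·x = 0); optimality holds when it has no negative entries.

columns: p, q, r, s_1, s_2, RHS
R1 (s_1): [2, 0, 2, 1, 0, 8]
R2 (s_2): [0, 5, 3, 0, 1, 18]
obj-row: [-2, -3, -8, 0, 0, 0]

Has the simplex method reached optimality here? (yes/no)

no

The obj-row has a negative entry -8 in column r, so it is not optimal.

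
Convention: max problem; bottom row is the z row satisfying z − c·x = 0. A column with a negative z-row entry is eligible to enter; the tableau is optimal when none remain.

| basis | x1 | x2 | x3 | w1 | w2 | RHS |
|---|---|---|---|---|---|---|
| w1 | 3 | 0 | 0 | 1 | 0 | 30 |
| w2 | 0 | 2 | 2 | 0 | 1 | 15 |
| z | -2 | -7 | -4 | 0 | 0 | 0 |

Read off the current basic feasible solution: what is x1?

0

x1 is not in the basis, so in the current basic feasible solution x1 = 0.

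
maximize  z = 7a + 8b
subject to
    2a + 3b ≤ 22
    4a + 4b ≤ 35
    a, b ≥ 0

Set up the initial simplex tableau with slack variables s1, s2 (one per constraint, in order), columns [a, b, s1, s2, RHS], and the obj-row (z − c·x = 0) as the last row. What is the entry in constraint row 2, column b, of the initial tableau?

Constraint 2 has coefficient 4 on b.

4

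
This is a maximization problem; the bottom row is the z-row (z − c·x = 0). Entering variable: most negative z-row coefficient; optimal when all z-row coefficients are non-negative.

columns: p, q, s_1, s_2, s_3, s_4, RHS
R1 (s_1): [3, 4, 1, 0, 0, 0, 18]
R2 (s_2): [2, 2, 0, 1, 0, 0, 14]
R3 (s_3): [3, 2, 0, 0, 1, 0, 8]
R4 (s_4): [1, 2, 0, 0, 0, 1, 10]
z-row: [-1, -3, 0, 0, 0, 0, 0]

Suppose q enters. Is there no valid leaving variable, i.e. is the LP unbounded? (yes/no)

no

Column q has positive entries in row(s) 1, 2, 3, 4, so the ratio test bounds it — not unbounded.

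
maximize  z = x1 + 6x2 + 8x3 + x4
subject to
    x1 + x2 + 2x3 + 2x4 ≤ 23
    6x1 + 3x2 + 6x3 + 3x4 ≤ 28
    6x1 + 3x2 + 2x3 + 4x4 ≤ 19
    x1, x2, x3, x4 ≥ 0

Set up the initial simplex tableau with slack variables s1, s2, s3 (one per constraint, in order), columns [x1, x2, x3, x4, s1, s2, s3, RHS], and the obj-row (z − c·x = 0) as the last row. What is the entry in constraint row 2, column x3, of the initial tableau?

6

Constraint 2 has coefficient 6 on x3.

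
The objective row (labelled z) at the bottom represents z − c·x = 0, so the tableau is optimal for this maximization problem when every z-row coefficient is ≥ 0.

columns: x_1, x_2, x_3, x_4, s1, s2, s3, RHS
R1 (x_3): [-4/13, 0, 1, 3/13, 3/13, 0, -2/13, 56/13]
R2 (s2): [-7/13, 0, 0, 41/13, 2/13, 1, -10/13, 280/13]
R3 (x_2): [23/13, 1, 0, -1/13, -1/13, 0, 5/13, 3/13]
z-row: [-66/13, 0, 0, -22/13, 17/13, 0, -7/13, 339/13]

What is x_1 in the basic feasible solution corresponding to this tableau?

x_1 is not in the basis, so in the current basic feasible solution x_1 = 0.

0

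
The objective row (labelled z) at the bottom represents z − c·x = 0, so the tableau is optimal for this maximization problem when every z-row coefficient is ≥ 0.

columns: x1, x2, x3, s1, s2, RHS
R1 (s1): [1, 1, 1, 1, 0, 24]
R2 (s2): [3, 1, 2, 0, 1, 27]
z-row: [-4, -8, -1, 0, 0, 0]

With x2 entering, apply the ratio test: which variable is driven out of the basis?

s1

Column x2 entries and ratios — s1: 24/1 = 24; s2: 27/1 = 27.
Smallest ratio is 24 in the row of s1, so s1 leaves.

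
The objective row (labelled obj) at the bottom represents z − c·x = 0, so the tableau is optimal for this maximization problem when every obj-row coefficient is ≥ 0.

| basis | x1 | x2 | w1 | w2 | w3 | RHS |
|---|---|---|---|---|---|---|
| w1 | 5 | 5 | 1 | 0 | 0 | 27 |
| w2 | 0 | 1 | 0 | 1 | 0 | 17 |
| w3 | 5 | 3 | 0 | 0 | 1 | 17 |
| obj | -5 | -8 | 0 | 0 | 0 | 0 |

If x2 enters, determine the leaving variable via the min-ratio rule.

w1

Column x2 entries and ratios — w1: 27/5 = 27/5; w2: 17/1 = 17; w3: 17/3 = 17/3.
Smallest ratio is 27/5 in the row of w1, so w1 leaves.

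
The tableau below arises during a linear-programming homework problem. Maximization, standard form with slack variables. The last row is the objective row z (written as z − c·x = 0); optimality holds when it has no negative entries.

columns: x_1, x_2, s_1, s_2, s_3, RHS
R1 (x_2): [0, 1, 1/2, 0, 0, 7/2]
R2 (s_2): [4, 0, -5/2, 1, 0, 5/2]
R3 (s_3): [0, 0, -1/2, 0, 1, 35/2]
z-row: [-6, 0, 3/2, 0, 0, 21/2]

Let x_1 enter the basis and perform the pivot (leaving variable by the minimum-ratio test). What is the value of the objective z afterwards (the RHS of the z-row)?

Ratio test on column x_1 — row 1: entry 0 ≤ 0; row 2: (5/2)/4 = 5/8; row 3: entry 0 ≤ 0. Minimum is 5/8 at row 2 (s_2 leaves); pivot element 4.
Pivot on row 2; the z-row RHS becomes 21/2 − (-6)·(5/8) = 57/4.

57/4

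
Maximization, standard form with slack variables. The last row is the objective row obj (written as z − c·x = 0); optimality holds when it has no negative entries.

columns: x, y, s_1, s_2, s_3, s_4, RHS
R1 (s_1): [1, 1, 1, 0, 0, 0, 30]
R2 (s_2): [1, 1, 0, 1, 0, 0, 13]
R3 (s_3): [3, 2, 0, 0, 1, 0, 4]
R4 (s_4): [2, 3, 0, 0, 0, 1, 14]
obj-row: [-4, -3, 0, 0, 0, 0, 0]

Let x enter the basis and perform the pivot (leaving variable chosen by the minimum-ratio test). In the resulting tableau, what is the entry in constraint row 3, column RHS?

4/3

Ratio test on column x — row 1: 30/1 = 30; row 2: 13/1 = 13; row 3: 4/3 = 4/3; row 4: 14/2 = 7. Minimum is 4/3 at row 3 (s_3 leaves); pivot element 3.
Divide row 3 by 3; eliminate column x from the other rows.
In the new row 3, the RHS entry is the old entry divided by the pivot: 4/3 = 4/3.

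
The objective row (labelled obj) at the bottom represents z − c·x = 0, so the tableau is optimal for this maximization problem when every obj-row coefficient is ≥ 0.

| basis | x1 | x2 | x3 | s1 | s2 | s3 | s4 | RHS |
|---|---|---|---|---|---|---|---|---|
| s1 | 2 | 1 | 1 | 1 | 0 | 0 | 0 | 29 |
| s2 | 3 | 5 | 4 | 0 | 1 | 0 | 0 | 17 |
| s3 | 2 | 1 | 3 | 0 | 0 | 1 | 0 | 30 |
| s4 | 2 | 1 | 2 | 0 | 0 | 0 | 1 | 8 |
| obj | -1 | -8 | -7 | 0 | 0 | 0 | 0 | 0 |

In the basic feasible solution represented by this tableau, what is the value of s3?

s3 is basic (row 3); its value is the RHS of that row, 30.

30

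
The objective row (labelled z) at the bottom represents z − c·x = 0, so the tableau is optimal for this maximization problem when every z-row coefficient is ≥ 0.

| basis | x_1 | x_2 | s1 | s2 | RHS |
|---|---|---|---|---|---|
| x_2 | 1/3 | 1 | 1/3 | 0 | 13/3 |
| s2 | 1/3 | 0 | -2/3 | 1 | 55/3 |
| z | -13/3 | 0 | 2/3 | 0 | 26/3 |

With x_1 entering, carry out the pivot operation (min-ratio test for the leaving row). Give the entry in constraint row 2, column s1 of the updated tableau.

-1

Ratio test on column x_1 — row 1: (13/3)/(1/3) = 13; row 2: (55/3)/(1/3) = 55. Minimum is 13 at row 1 (x_2 leaves); pivot element 1/3.
Divide row 1 by 1/3; eliminate column x_1 from the other rows.
Row 2 update in column s1: -2/3 − (1/3)·1 = -1.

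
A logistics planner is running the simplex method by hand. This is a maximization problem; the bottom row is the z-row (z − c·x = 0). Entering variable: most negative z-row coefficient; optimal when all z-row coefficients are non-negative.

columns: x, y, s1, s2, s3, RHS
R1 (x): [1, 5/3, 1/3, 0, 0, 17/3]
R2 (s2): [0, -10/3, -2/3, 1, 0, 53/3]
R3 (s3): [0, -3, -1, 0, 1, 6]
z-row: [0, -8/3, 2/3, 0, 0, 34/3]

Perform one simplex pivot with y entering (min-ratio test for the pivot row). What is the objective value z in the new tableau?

Ratio test on column y — row 1: (17/3)/(5/3) = 17/5; row 2: entry -10/3 ≤ 0; row 3: entry -3 ≤ 0. Minimum is 17/5 at row 1 (x leaves); pivot element 5/3.
Pivot on row 1; the z-row RHS becomes 34/3 − (-8/3)·(17/5) = 102/5.

102/5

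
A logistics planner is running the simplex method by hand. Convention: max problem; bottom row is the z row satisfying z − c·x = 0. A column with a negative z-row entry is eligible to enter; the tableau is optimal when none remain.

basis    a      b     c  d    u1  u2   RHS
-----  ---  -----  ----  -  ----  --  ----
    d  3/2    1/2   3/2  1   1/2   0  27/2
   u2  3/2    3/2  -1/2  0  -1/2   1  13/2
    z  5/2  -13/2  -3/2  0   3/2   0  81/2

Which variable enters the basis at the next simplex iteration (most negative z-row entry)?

b

Negative z-row entries: b: -13/2, c: -3/2.
The most negative is -13/2 in column b, so b enters.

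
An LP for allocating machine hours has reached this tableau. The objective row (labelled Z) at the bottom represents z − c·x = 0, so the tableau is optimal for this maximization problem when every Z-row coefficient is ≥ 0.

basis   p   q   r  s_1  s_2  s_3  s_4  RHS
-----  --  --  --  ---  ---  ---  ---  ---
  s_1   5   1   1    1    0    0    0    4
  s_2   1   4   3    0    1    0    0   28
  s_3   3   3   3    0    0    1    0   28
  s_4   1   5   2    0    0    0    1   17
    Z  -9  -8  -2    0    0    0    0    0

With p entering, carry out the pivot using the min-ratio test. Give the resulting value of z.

Ratio test on column p — row 1: 4/5 = 4/5; row 2: 28/1 = 28; row 3: 28/3 = 28/3; row 4: 17/1 = 17. Minimum is 4/5 at row 1 (s_1 leaves); pivot element 5.
Pivot on row 1; the Z-row RHS becomes 0 − (-9)·(4/5) = 36/5.

36/5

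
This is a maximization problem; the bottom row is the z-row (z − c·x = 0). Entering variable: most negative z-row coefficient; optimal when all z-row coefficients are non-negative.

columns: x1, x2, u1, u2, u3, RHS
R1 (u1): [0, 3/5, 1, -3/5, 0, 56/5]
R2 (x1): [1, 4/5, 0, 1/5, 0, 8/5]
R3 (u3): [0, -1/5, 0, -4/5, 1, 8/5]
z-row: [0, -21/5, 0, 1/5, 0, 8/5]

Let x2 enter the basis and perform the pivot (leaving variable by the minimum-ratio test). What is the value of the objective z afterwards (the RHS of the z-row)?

Ratio test on column x2 — row 1: (56/5)/(3/5) = 56/3; row 2: (8/5)/(4/5) = 2; row 3: entry -1/5 ≤ 0. Minimum is 2 at row 2 (x1 leaves); pivot element 4/5.
Pivot on row 2; the z-row RHS becomes 8/5 − (-21/5)·2 = 10.

10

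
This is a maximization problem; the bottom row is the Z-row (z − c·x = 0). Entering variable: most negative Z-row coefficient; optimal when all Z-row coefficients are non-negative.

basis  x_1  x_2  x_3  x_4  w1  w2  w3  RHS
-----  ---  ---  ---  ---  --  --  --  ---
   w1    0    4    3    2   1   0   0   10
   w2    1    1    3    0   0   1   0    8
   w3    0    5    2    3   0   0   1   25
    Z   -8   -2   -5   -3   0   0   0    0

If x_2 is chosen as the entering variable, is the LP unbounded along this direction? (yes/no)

no

Column x_2 has positive entries in row(s) 1, 2, 3, so the ratio test bounds it — not unbounded.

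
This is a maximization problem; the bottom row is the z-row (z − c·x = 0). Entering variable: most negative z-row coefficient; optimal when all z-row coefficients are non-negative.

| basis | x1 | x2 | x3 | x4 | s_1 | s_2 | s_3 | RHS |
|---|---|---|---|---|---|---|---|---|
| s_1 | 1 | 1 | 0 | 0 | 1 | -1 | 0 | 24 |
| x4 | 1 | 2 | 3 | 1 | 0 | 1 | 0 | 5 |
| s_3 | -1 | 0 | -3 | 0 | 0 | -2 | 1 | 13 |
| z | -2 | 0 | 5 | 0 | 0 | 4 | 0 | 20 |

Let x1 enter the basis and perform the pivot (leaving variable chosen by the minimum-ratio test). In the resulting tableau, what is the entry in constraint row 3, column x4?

Ratio test on column x1 — row 1: 24/1 = 24; row 2: 5/1 = 5; row 3: entry -1 ≤ 0. Minimum is 5 at row 2 (x4 leaves); pivot element 1.
Divide row 2 by 1; eliminate column x1 from the other rows.
Row 3 update in column x4: 0 − (-1)·1 = 1.

1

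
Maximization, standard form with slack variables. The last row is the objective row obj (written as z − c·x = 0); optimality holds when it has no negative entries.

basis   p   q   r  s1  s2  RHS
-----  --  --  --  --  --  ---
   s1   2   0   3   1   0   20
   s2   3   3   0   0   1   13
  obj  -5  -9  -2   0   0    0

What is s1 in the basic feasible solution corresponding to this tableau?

s1 is basic (row 1); its value is the RHS of that row, 20.

20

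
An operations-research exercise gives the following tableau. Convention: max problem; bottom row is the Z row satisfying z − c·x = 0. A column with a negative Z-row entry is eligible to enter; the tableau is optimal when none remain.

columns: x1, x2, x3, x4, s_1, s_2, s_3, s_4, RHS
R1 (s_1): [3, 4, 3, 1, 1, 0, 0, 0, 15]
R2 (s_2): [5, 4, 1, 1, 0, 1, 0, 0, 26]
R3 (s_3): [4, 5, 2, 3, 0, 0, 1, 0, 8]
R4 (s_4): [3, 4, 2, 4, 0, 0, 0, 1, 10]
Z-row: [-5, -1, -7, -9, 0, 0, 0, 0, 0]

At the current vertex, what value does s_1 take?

s_1 is basic (row 1); its value is the RHS of that row, 15.

15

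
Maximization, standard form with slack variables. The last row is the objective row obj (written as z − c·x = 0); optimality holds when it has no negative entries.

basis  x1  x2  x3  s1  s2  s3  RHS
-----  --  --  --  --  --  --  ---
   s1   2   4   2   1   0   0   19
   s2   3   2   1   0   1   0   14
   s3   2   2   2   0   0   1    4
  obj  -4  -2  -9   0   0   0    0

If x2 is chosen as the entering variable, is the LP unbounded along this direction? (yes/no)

Column x2 has positive entries in row(s) 1, 2, 3, so the ratio test bounds it — not unbounded.

no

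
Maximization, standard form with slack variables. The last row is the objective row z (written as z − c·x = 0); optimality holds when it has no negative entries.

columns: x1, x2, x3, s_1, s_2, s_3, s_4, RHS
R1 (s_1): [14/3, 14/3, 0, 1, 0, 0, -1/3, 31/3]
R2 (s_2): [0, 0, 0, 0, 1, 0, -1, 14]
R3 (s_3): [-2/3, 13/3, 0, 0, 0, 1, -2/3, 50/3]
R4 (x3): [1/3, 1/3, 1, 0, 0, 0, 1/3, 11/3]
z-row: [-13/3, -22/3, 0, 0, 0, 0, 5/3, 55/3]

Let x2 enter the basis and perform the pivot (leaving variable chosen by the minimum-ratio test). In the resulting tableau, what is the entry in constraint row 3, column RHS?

99/14

Ratio test on column x2 — row 1: (31/3)/(14/3) = 31/14; row 2: entry 0 ≤ 0; row 3: (50/3)/(13/3) = 50/13; row 4: (11/3)/(1/3) = 11. Minimum is 31/14 at row 1 (s_1 leaves); pivot element 14/3.
Divide row 1 by 14/3; eliminate column x2 from the other rows.
Row 3 update in column RHS: 50/3 − (13/3)·(31/14) = 99/14.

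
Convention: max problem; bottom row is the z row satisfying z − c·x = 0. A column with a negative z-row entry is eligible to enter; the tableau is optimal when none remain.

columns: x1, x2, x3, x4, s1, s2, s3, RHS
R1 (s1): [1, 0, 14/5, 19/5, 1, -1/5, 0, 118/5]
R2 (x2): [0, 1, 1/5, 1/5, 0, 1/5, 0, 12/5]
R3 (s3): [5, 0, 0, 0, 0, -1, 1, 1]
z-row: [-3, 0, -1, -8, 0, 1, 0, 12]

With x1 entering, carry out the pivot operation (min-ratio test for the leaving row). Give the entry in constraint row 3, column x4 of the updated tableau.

Ratio test on column x1 — row 1: (118/5)/1 = 118/5; row 2: entry 0 ≤ 0; row 3: 1/5 = 1/5. Minimum is 1/5 at row 3 (s3 leaves); pivot element 5.
Divide row 3 by 5; eliminate column x1 from the other rows.
In the new row 3, the x4 entry is the old entry divided by the pivot: 0/5 = 0.

0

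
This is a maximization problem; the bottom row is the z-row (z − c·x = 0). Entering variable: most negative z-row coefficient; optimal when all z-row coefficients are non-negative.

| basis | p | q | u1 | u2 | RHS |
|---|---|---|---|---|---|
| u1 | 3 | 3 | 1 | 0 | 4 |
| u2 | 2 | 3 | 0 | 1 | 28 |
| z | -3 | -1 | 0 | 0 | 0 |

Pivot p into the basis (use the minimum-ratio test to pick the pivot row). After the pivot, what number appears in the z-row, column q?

2

Ratio test on column p — row 1: 4/3 = 4/3; row 2: 28/2 = 14. Minimum is 4/3 at row 1 (u1 leaves); pivot element 3.
Divide row 1 by 3; eliminate column p from the other rows.
z-row update in column q: -1 − (-3)·1 = 2.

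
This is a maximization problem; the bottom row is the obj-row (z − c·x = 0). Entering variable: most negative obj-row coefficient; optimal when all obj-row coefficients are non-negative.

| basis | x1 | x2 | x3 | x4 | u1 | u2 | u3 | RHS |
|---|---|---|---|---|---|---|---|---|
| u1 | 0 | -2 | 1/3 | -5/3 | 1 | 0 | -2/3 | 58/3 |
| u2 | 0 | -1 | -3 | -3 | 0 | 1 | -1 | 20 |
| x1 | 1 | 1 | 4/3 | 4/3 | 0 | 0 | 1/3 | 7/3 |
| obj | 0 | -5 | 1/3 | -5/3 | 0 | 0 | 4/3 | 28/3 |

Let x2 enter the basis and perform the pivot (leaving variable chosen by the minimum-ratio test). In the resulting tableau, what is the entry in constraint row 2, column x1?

Ratio test on column x2 — row 1: entry -2 ≤ 0; row 2: entry -1 ≤ 0; row 3: (7/3)/1 = 7/3. Minimum is 7/3 at row 3 (x1 leaves); pivot element 1.
Divide row 3 by 1; eliminate column x2 from the other rows.
Row 2 update in column x1: 0 − (-1)·1 = 1.

1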